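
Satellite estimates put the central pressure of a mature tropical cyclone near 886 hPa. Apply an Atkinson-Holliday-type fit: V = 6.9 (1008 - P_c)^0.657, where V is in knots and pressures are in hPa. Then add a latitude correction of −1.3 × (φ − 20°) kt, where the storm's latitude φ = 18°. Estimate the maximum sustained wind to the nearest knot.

165 kt

ΔP = 1008 − 886 = 122 hPa.
122^0.657 ≈ 23.482.
V ≈ 6.9 × 23.482 ≈ 162.0 kt.
Latitude correction: −1.3 × (18 − 20) = 2.6 kt.
Corrected V ≈ 164.6 kt → 165 kt.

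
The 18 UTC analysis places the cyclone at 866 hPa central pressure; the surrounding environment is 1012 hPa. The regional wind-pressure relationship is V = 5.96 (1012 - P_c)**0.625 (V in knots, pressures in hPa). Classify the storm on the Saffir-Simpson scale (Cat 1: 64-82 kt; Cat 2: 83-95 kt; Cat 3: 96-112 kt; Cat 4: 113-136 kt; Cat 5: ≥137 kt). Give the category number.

4

ΔP = 1012 − 866 = 146 hPa.
V ≈ 5.96 × 146^0.625 = 5.96 × 22.53 ≈ 134 kt.
134 kt falls in the Category 4 band.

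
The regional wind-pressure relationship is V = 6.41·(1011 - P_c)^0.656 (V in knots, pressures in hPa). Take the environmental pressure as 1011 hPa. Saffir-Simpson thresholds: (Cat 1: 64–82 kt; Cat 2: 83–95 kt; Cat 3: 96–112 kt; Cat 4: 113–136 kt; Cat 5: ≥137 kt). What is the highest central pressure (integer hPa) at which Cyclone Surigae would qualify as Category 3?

Category 3 begins at V = 96 kt.
Required ΔP = (96/6.41)^(1/0.656) = 14.977^1.524 ≈ 61.91 hPa.
P_c ≤ 1011 − 61.91 = 949.09, so the highest integer P_c is 949 hPa.

949 hPa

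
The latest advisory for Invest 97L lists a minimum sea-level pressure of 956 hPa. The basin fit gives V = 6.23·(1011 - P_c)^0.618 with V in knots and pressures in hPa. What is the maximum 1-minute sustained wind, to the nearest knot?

74 kt

ΔP = 1011 − 956 = 55 hPa.
55^0.618 ≈ 11.900.
V ≈ 6.23 × 11.900 ≈ 74.1 kt.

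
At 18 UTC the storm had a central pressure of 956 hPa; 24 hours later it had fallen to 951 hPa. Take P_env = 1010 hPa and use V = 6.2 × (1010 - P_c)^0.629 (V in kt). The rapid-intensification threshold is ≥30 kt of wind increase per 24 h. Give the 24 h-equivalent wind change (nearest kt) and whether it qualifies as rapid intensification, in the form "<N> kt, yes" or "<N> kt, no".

V₁: ΔP = 54, V ≈ 6.2 × 54^0.629 ≈ 76.22 kt.
V₂: ΔP = 59, V ≈ 6.2 × 59^0.629 ≈ 80.59 kt.
ΔV over 24 h = 4.37 kt → 24 h equivalent = 4.37 × 24/24 ≈ 4.37 kt.
4 kt < 30 kt ⇒ not rapid intensification.

4 kt, no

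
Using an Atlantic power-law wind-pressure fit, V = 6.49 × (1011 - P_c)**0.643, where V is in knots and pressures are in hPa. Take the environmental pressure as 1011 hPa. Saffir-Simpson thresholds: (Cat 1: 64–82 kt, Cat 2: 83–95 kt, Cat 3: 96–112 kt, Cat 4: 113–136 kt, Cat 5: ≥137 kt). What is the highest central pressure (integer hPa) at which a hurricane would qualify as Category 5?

Category 5 begins at V = 137 kt.
Required ΔP = (137/6.49)^(1/0.643) = 21.109^1.555 ≈ 114.77 hPa.
P_c ≤ 1011 − 114.77 = 896.23, so the highest integer P_c is 896 hPa.

896 hPa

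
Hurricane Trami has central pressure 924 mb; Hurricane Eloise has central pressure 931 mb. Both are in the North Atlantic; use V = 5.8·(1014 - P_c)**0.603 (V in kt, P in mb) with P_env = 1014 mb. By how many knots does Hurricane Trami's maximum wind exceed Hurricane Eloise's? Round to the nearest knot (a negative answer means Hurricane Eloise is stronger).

4 kt

Hurricane Trami: ΔP = 90; V ≈ 5.8 × 90^0.603 ≈ 87.47 kt.
Hurricane Eloise: ΔP = 83; V ≈ 5.8 × 83^0.603 ≈ 83.30 kt.
Difference ≈ 87.47 − 83.30 = 4.17 → 4 kt.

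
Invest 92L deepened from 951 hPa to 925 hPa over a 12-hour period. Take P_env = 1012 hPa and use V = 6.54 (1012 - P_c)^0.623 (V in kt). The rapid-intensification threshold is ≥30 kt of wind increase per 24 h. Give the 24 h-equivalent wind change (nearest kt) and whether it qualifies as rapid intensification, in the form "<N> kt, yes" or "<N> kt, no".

42 kt, yes

V₁: ΔP = 61, V ≈ 6.54 × 61^0.623 ≈ 84.69 kt.
V₂: ΔP = 87, V ≈ 6.54 × 87^0.623 ≈ 105.66 kt.
ΔV over 12 h = 20.97 kt → 24 h equivalent = 20.97 × 24/12 ≈ 41.94 kt.
42 kt ≥ 30 kt ⇒ rapid intensification.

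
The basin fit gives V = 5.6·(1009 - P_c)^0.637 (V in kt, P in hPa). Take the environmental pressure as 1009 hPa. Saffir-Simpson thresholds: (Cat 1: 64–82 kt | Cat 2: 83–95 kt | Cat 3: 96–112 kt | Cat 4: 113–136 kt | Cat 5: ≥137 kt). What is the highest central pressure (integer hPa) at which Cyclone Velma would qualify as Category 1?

963 hPa

Category 1 begins at V = 64 kt.
Required ΔP = (64/5.6)^(1/0.637) = 11.429^1.570 ≈ 45.80 hPa.
P_c ≤ 1009 − 45.80 = 963.20, so the highest integer P_c is 963 hPa.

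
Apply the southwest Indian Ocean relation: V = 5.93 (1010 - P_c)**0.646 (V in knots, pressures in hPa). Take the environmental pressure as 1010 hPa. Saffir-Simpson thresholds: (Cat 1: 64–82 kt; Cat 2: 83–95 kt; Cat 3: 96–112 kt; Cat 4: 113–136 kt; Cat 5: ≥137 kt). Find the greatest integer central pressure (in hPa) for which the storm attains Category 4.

Category 4 begins at V = 113 kt.
Required ΔP = (113/5.93)^(1/0.646) = 19.056^1.548 ≈ 95.82 hPa.
P_c ≤ 1010 − 95.82 = 914.18, so the highest integer P_c is 914 hPa.

914 hPa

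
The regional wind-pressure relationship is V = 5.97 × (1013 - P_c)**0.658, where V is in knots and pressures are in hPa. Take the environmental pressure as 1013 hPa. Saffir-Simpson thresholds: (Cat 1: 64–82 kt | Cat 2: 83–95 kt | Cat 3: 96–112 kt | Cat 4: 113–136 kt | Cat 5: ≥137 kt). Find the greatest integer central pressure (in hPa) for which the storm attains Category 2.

958 hPa

Category 2 begins at V = 83 kt.
Required ΔP = (83/5.97)^(1/0.658) = 13.903^1.520 ≈ 54.61 hPa.
P_c ≤ 1013 − 54.61 = 958.39, so the highest integer P_c is 958 hPa.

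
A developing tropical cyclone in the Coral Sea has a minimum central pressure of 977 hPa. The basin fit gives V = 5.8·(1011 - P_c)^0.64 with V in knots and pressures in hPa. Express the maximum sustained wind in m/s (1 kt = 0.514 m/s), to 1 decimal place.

28.5 m/s

ΔP = 1011 − 977 = 34 hPa.
V ≈ 5.8 × 34^0.64 = 5.8 × 9.553 ≈ 55.408 kt.
55.408 × 0.514 ≈ 28.48 m/s → 28.5 m/s.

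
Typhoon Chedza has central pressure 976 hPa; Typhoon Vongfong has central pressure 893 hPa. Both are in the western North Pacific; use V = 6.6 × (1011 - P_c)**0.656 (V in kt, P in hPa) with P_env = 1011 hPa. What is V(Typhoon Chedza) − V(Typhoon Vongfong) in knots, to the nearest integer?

Typhoon Chedza: ΔP = 35; V ≈ 6.6 × 35^0.656 ≈ 67.99 kt.
Typhoon Vongfong: ΔP = 118; V ≈ 6.6 × 118^0.656 ≈ 150.90 kt.
Difference ≈ 67.99 − 150.90 = -82.91 → -83 kt.

-83 kt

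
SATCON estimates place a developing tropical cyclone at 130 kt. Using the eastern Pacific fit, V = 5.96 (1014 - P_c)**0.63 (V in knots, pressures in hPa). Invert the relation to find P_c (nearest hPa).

881 hPa

ΔP = (V / 5.96)^(1/0.63) = (130/5.96)^1.587.
130/5.96 = 21.812; 21.812^1.587 ≈ 133.33 hPa.
P_c = 1014 − 133.33 = 880.67 ≈ 881 hPa.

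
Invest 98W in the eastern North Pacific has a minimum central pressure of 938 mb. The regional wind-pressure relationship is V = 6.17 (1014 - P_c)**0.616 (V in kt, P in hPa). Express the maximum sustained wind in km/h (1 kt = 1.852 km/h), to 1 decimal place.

ΔP = 1014 − 938 = 76 mb.
V ≈ 6.17 × 76^0.616 = 6.17 × 14.407 ≈ 88.893 kt.
88.893 × 1.852 ≈ 164.63 km/h → 164.6 km/h.

164.6 km/h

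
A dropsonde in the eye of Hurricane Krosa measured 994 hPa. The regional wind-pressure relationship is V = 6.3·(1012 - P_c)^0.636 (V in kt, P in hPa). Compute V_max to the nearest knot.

ΔP = 1012 − 994 = 18 hPa.
18^0.636 ≈ 6.286.
V ≈ 6.3 × 6.286 ≈ 39.6 kt.

40 kt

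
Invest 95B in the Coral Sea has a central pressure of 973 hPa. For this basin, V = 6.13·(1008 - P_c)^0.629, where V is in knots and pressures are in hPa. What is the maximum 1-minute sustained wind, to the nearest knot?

ΔP = 1008 − 973 = 35 hPa.
35^0.629 ≈ 9.359.
V ≈ 6.13 × 9.359 ≈ 57.4 kt.

57 kt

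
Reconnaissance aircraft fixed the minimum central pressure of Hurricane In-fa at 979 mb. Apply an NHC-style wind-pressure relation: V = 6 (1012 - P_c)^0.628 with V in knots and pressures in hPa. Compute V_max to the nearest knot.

54 kt

ΔP = 1012 − 979 = 33 mb.
33^0.628 ≈ 8.987.
V ≈ 6 × 8.987 ≈ 53.9 kt.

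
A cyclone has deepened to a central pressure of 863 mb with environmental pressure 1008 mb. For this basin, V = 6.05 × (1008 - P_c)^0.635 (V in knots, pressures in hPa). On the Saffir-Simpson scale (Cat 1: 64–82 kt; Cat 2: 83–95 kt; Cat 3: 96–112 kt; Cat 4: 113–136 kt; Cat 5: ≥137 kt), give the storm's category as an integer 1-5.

5

ΔP = 1008 − 863 = 145 mb.
V ≈ 6.05 × 145^0.635 = 6.05 × 23.58 ≈ 143 kt.
143 kt falls in the Category 5 band.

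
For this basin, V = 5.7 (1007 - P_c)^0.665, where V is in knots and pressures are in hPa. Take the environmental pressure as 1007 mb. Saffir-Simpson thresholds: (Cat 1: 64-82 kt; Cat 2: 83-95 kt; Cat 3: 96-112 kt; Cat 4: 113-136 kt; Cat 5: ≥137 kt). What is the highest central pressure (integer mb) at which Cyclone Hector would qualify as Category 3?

937 mb

Category 3 begins at V = 96 kt.
Required ΔP = (96/5.7)^(1/0.665) = 16.842^1.504 ≈ 69.86 mb.
P_c ≤ 1007 − 69.86 = 937.14, so the highest integer P_c is 937 mb.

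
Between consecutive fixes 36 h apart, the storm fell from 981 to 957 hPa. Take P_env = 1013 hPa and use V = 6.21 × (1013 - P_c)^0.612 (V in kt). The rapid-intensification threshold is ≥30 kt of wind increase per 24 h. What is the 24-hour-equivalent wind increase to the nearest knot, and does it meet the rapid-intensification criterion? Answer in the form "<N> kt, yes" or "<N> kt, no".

14 kt, no

V₁: ΔP = 32, V ≈ 6.21 × 32^0.612 ≈ 51.79 kt.
V₂: ΔP = 56, V ≈ 6.21 × 56^0.612 ≈ 72.94 kt.
ΔV over 36 h = 21.15 kt → 24 h equivalent = 21.15 × 24/36 ≈ 14.10 kt.
14 kt < 30 kt ⇒ not rapid intensification.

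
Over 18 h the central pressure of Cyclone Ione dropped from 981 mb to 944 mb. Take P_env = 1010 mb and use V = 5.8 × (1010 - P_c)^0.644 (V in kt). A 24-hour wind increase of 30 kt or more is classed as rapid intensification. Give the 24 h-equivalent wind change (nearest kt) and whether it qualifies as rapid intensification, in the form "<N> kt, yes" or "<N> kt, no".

V₁: ΔP = 29, V ≈ 5.8 × 29^0.644 ≈ 50.72 kt.
V₂: ΔP = 66, V ≈ 5.8 × 66^0.644 ≈ 86.14 kt.
ΔV over 18 h = 35.42 kt → 24 h equivalent = 35.42 × 24/18 ≈ 47.23 kt.
47 kt ≥ 30 kt ⇒ rapid intensification.

47 kt, yes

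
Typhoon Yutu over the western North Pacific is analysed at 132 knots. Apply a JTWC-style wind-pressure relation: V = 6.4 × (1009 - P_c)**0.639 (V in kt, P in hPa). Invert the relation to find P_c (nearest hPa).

ΔP = (V / 6.4)^(1/0.639) = (132/6.4)^1.565.
132/6.4 = 20.625; 20.625^1.565 ≈ 114.01 hPa.
P_c = 1009 − 114.01 = 894.99 ≈ 895 hPa.

895 hPa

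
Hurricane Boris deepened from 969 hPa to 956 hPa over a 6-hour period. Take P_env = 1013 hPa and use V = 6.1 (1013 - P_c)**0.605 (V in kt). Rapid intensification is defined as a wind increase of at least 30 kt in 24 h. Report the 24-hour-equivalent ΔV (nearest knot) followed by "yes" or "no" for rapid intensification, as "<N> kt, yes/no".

V₁: ΔP = 44, V ≈ 6.1 × 44^0.605 ≈ 60.20 kt.
V₂: ΔP = 57, V ≈ 6.1 × 57^0.605 ≈ 70.41 kt.
ΔV over 6 h = 10.21 kt → 24 h equivalent = 10.21 × 24/6 ≈ 40.84 kt.
41 kt ≥ 30 kt ⇒ rapid intensification.

41 kt, yes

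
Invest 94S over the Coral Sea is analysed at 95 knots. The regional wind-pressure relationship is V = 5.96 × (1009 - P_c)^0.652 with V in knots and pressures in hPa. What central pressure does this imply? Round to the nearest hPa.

ΔP = (V / 5.96)^(1/0.652) = (95/5.96)^1.534.
95/5.96 = 15.940; 15.940^1.534 ≈ 69.87 hPa.
P_c = 1009 − 69.87 = 939.13 ≈ 939 hPa.

939 hPa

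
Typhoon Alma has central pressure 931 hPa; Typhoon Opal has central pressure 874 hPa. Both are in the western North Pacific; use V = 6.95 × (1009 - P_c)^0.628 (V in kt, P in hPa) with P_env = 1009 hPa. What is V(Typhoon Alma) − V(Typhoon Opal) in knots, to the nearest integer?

Typhoon Alma: ΔP = 78; V ≈ 6.95 × 78^0.628 ≈ 107.21 kt.
Typhoon Opal: ΔP = 135; V ≈ 6.95 × 135^0.628 ≈ 151.30 kt.
Difference ≈ 107.21 − 151.30 = -44.09 → -44 kt.

-44 kt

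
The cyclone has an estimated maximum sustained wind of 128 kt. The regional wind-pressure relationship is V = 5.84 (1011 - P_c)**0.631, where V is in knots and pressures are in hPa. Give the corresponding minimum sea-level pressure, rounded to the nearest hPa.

ΔP = (V / 5.84)^(1/0.631) = (128/5.84)^1.585.
128/5.84 = 21.918; 21.918^1.585 ≈ 133.31 hPa.
P_c = 1011 − 133.31 = 877.69 ≈ 878 hPa.

878 hPa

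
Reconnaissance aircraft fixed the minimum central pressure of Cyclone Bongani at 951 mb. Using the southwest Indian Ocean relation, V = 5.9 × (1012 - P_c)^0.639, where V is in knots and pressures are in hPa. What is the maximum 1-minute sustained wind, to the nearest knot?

82 kt

ΔP = 1012 − 951 = 61 mb.
61^0.639 ≈ 13.830.
V ≈ 5.9 × 13.830 ≈ 81.6 kt.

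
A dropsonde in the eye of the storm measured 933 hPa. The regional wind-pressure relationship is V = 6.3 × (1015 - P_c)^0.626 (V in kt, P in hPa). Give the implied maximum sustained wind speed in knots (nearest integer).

ΔP = 1015 − 933 = 82 hPa.
82^0.626 ≈ 15.778.
V ≈ 6.3 × 15.778 ≈ 99.4 kt.

99 kt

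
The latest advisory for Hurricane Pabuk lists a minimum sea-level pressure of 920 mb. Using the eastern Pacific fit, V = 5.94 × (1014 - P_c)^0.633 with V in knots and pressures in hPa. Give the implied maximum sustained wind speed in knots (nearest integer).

ΔP = 1014 − 920 = 94 mb.
94^0.633 ≈ 17.741.
V ≈ 5.94 × 17.741 ≈ 105.4 kt.

105 kt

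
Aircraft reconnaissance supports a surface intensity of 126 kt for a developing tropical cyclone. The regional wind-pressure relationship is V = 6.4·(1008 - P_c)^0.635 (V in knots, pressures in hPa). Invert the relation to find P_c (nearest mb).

899 mb

ΔP = (V / 6.4)^(1/0.635) = (126/6.4)^1.575.
126/6.4 = 19.688; 19.688^1.575 ≈ 109.17 mb.
P_c = 1008 − 109.17 = 898.83 ≈ 899 mb.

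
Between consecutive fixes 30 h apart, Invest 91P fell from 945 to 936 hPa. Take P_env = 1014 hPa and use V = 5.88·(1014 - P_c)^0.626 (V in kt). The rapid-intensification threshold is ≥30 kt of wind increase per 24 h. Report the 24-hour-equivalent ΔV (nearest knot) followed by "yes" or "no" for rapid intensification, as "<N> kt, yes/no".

5 kt, no

V₁: ΔP = 69, V ≈ 5.88 × 69^0.626 ≈ 83.27 kt.
V₂: ΔP = 78, V ≈ 5.88 × 78^0.626 ≈ 89.91 kt.
ΔV over 30 h = 6.64 kt → 24 h equivalent = 6.64 × 24/30 ≈ 5.31 kt.
5 kt < 30 kt ⇒ not rapid intensification.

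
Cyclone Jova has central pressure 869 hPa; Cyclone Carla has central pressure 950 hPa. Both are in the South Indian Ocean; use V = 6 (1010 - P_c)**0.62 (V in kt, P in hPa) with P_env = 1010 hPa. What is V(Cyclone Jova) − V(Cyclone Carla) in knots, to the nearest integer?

53 kt

Cyclone Jova: ΔP = 141; V ≈ 6 × 141^0.62 ≈ 129.02 kt.
Cyclone Carla: ΔP = 60; V ≈ 6 × 60^0.62 ≈ 75.96 kt.
Difference ≈ 129.02 − 75.96 = 53.06 → 53 kt.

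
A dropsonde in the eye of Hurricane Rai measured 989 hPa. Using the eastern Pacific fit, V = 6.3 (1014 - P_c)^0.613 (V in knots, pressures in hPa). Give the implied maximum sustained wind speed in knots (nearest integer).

45 kt

ΔP = 1014 − 989 = 25 hPa.
25^0.613 ≈ 7.193.
V ≈ 6.3 × 7.193 ≈ 45.3 kt.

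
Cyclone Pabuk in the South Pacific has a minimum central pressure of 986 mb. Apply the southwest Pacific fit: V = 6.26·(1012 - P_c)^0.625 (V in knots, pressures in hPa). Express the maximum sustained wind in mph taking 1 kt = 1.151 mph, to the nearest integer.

55 mph

ΔP = 1012 − 986 = 26 mb.
V ≈ 6.26 × 26^0.625 = 6.26 × 7.662 ≈ 47.966 kt.
47.966 × 1.151 ≈ 55.21 mph → 55 mph.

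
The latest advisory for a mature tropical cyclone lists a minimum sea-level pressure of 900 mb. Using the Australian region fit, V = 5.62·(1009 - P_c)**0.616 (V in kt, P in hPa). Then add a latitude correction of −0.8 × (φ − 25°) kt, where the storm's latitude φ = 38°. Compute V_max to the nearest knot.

91 kt

ΔP = 1009 − 900 = 109 mb.
109^0.616 ≈ 17.991.
V ≈ 5.62 × 17.991 ≈ 101.1 kt.
Latitude correction: −0.8 × (38 − 25) = -10.4 kt.
Corrected V ≈ 90.7 kt → 91 kt.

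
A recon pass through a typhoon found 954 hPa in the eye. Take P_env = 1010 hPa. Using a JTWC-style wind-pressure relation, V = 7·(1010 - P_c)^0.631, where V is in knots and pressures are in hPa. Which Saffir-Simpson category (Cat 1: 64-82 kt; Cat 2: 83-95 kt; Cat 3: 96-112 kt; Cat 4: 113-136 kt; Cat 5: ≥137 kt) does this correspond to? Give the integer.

2

ΔP = 1010 − 954 = 56 hPa.
V ≈ 7 × 56^0.631 = 7 × 12.68 ≈ 89 kt.
89 kt falls in the Category 2 band.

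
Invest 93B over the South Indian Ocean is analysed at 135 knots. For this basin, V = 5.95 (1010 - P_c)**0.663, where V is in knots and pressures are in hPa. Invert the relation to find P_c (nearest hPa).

ΔP = (V / 5.95)^(1/0.663) = (135/5.95)^1.508.
135/5.95 = 22.689; 22.689^1.508 ≈ 110.91 hPa.
P_c = 1010 − 110.91 = 899.09 ≈ 899 hPa.

899 hPa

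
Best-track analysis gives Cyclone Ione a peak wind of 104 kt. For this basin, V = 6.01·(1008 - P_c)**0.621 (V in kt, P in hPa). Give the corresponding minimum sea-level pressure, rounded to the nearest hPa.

909 hPa

ΔP = (V / 6.01)^(1/0.621) = (104/6.01)^1.610.
104/6.01 = 17.304; 17.304^1.610 ≈ 98.59 hPa.
P_c = 1008 − 98.59 = 909.41 ≈ 909 hPa.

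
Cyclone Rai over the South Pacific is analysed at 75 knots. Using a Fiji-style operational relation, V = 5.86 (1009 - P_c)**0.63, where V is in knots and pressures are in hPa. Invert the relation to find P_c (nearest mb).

952 mb

ΔP = (V / 5.86)^(1/0.63) = (75/5.86)^1.587.
75/5.86 = 12.799; 12.799^1.587 ≈ 57.20 mb.
P_c = 1009 − 57.20 = 951.80 ≈ 952 mb.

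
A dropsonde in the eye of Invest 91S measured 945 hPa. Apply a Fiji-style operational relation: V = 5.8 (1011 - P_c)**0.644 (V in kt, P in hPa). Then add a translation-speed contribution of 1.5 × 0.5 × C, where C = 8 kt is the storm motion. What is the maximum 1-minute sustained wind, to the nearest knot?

92 kt

ΔP = 1011 − 945 = 66 hPa.
66^0.644 ≈ 14.852.
V ≈ 5.8 × 14.852 ≈ 86.1 kt.
Translation term: 1.5 × 0.5 × 8 = 6 kt.
Corrected V ≈ 92.1 kt → 92 kt.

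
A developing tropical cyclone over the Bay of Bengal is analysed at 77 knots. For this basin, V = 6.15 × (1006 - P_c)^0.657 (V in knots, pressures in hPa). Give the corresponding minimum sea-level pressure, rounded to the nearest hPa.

959 hPa

ΔP = (V / 6.15)^(1/0.657) = (77/6.15)^1.522.
77/6.15 = 12.520; 12.520^1.522 ≈ 46.84 hPa.
P_c = 1006 − 46.84 = 959.16 ≈ 959 hPa.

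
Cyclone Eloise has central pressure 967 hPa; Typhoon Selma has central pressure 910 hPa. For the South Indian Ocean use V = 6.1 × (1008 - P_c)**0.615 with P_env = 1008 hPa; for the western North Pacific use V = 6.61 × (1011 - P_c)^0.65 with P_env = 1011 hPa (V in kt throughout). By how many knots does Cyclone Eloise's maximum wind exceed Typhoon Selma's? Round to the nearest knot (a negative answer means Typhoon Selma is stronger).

-73 kt

Cyclone Eloise: ΔP = 41; V ≈ 6.1 × 41^0.615 ≈ 59.87 kt.
Typhoon Selma: ΔP = 101; V ≈ 6.61 × 101^0.65 ≈ 132.74 kt.
Difference ≈ 59.87 − 132.74 = -72.87 → -73 kt.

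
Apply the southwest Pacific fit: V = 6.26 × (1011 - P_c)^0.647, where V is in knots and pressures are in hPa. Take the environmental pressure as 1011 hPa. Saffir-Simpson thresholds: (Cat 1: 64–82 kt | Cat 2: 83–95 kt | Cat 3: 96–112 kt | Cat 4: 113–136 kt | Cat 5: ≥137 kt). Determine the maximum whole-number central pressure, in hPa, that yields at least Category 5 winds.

893 hPa

Category 5 begins at V = 137 kt.
Required ΔP = (137/6.26)^(1/0.647) = 21.885^1.546 ≈ 117.85 hPa.
P_c ≤ 1011 − 117.85 = 893.15, so the highest integer P_c is 893 hPa.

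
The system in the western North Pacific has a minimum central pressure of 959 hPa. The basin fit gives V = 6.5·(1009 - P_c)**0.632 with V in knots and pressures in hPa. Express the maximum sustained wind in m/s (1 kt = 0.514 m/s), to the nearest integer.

ΔP = 1009 − 959 = 50 hPa.
V ≈ 6.5 × 50^0.632 = 6.5 × 11.851 ≈ 77.030 kt.
77.030 × 0.514 ≈ 39.59 m/s → 40 m/s.

40 m/s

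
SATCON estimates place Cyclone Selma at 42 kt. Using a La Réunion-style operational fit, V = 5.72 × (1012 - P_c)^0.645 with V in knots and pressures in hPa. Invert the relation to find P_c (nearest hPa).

990 hPa

ΔP = (V / 5.72)^(1/0.645) = (42/5.72)^1.550.
42/5.72 = 7.343; 7.343^1.550 ≈ 22.00 hPa.
P_c = 1012 − 22.00 = 990.00 ≈ 990 hPa.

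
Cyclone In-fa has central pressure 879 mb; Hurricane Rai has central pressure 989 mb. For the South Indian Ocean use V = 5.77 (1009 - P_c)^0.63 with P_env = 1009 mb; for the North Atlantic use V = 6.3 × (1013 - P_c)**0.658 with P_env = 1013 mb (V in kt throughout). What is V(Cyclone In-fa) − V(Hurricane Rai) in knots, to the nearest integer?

73 kt

Cyclone In-fa: ΔP = 130; V ≈ 5.77 × 130^0.63 ≈ 123.87 kt.
Hurricane Rai: ΔP = 24; V ≈ 6.3 × 24^0.658 ≈ 50.99 kt.
Difference ≈ 123.87 − 50.99 = 72.88 → 73 kt.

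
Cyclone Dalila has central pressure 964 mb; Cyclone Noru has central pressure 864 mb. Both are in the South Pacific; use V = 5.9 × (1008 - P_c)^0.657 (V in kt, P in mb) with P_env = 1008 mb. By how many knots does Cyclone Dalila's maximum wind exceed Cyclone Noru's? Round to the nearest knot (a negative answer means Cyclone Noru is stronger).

Cyclone Dalila: ΔP = 44; V ≈ 5.9 × 44^0.657 ≈ 70.89 kt.
Cyclone Noru: ΔP = 144; V ≈ 5.9 × 144^0.657 ≈ 154.49 kt.
Difference ≈ 70.89 − 154.49 = -83.60 → -84 kt.

-84 kt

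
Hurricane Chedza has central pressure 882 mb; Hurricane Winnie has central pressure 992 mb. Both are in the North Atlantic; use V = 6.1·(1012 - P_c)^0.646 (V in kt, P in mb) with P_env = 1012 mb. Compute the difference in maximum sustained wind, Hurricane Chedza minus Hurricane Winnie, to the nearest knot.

99 kt

Hurricane Chedza: ΔP = 130; V ≈ 6.1 × 130^0.646 ≈ 141.56 kt.
Hurricane Winnie: ΔP = 20; V ≈ 6.1 × 20^0.646 ≈ 42.25 kt.
Difference ≈ 141.56 − 42.25 = 99.31 → 99 kt.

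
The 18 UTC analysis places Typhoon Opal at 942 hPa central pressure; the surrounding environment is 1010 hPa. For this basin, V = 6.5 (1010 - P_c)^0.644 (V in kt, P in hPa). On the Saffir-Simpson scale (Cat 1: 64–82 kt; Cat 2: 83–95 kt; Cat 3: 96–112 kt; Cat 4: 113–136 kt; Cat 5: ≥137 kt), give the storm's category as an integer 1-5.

ΔP = 1010 − 942 = 68 hPa.
V ≈ 6.5 × 68^0.644 = 6.5 × 15.14 ≈ 98 kt.
98 kt falls in the Category 3 band.

3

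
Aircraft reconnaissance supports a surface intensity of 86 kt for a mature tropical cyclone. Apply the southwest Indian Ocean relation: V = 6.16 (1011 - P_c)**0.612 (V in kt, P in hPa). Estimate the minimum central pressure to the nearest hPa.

ΔP = (V / 6.16)^(1/0.612) = (86/6.16)^1.634.
86/6.16 = 13.961; 13.961^1.634 ≈ 74.26 hPa.
P_c = 1011 − 74.26 = 936.74 ≈ 937 hPa.

937 hPa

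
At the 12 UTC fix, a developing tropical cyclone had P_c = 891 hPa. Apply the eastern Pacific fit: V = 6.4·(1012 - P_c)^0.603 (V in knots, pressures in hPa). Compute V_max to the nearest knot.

ΔP = 1012 − 891 = 121 hPa.
121^0.603 ≈ 18.027.
V ≈ 6.4 × 18.027 ≈ 115.4 kt.

115 kt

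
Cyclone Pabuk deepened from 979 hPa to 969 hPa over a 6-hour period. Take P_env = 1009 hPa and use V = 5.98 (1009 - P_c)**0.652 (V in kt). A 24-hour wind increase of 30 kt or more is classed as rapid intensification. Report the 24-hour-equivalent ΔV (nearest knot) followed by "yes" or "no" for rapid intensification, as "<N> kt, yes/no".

45 kt, yes

V₁: ΔP = 30, V ≈ 5.98 × 30^0.652 ≈ 54.93 kt.
V₂: ΔP = 40, V ≈ 5.98 × 40^0.652 ≈ 66.26 kt.
ΔV over 6 h = 11.33 kt → 24 h equivalent = 11.33 × 24/6 ≈ 45.32 kt.
45 kt ≥ 30 kt ⇒ rapid intensification.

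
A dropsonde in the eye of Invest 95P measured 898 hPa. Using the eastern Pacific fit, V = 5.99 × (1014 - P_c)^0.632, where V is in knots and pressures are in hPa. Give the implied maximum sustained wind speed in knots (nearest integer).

ΔP = 1014 − 898 = 116 hPa.
116^0.632 ≈ 20.171.
V ≈ 5.99 × 20.171 ≈ 120.8 kt.

121 kt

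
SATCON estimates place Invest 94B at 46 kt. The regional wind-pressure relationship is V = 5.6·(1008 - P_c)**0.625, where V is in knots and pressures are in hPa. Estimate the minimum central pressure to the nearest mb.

ΔP = (V / 5.6)^(1/0.625) = (46/5.6)^1.600.
46/5.6 = 8.214; 8.214^1.600 ≈ 29.06 mb.
P_c = 1008 − 29.06 = 978.94 ≈ 979 mb.

979 mb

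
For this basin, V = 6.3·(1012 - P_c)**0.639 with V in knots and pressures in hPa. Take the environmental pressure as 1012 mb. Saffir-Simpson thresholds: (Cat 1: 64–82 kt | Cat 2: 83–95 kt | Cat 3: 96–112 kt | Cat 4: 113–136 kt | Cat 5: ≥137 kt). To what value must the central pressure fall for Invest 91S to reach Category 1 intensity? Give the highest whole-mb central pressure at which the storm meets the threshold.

Category 1 begins at V = 64 kt.
Required ΔP = (64/6.3)^(1/0.639) = 10.159^1.565 ≈ 37.64 mb.
P_c ≤ 1012 − 37.64 = 974.36, so the highest integer P_c is 974 mb.

974 mb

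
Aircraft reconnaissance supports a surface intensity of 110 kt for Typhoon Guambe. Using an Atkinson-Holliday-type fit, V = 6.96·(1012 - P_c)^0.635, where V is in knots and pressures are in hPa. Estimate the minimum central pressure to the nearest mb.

935 mb

ΔP = (V / 6.96)^(1/0.635) = (110/6.96)^1.575.
110/6.96 = 15.805; 15.805^1.575 ≈ 77.24 mb.
P_c = 1012 − 77.24 = 934.76 ≈ 935 mb.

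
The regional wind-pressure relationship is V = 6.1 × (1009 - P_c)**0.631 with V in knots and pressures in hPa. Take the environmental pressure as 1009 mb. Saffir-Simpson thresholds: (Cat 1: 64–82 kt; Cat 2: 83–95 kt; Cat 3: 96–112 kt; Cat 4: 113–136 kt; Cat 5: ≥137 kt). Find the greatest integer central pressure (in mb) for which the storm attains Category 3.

Category 3 begins at V = 96 kt.
Required ΔP = (96/6.1)^(1/0.631) = 15.738^1.585 ≈ 78.87 mb.
P_c ≤ 1009 − 78.87 = 930.13, so the highest integer P_c is 930 mb.

930 mb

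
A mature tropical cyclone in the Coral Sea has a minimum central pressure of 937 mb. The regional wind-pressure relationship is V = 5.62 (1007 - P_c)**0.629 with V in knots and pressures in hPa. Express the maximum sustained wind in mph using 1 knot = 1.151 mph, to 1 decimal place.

93.6 mph

ΔP = 1007 − 937 = 70 mb.
V ≈ 5.62 × 70^0.629 = 5.62 × 14.473 ≈ 81.340 kt.
81.340 × 1.151 ≈ 93.62 mph → 93.6 mph.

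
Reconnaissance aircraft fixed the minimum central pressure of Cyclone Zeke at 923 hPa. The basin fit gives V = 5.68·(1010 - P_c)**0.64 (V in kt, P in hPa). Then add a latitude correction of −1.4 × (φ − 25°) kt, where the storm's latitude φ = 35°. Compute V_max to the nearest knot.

ΔP = 1010 − 923 = 87 hPa.
87^0.64 ≈ 17.430.
V ≈ 5.68 × 17.430 ≈ 99.0 kt.
Latitude correction: −1.4 × (35 − 25) = -14 kt.
Corrected V ≈ 85 kt → 85 kt.

85 kt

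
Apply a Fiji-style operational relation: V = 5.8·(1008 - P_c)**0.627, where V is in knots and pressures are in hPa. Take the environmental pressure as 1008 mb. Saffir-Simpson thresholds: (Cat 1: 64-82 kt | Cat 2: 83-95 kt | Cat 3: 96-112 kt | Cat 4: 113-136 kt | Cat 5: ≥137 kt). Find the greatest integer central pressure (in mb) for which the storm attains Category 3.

Category 3 begins at V = 96 kt.
Required ΔP = (96/5.8)^(1/0.627) = 16.552^1.595 ≈ 87.89 mb.
P_c ≤ 1008 − 87.89 = 920.11, so the highest integer P_c is 920 mb.

920 mb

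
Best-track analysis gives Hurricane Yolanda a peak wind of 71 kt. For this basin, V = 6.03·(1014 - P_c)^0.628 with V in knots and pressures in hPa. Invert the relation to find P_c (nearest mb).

ΔP = (V / 6.03)^(1/0.628) = (71/6.03)^1.592.
71/6.03 = 11.774; 11.774^1.592 ≈ 50.74 mb.
P_c = 1014 − 50.74 = 963.26 ≈ 963 mb.

963 mb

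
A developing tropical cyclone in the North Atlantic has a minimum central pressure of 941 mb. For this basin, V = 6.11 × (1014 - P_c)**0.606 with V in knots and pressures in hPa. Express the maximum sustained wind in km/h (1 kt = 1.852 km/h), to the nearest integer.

152 km/h

ΔP = 1014 − 941 = 73 mb.
V ≈ 6.11 × 73^0.606 = 6.11 × 13.464 ≈ 82.265 kt.
82.265 × 1.852 ≈ 152.35 km/h → 152 km/h.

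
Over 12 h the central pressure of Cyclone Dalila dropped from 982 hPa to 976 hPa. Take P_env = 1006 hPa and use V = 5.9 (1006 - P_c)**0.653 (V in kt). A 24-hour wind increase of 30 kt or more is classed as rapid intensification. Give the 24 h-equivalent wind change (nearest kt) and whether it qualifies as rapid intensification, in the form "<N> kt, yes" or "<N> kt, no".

V₁: ΔP = 24, V ≈ 5.9 × 24^0.653 ≈ 47.00 kt.
V₂: ΔP = 30, V ≈ 5.9 × 30^0.653 ≈ 54.38 kt.
ΔV over 12 h = 7.38 kt → 24 h equivalent = 7.38 × 24/12 ≈ 14.76 kt.
15 kt < 30 kt ⇒ not rapid intensification.

15 kt, no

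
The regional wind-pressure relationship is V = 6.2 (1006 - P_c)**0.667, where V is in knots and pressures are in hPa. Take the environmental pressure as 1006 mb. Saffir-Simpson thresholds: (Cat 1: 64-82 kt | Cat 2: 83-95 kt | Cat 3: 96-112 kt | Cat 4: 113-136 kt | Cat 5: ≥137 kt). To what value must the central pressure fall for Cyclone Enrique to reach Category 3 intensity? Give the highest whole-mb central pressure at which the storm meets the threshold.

945 mb

Category 3 begins at V = 96 kt.
Required ΔP = (96/6.2)^(1/0.667) = 15.484^1.499 ≈ 60.80 mb.
P_c ≤ 1006 − 60.80 = 945.20, so the highest integer P_c is 945 mb.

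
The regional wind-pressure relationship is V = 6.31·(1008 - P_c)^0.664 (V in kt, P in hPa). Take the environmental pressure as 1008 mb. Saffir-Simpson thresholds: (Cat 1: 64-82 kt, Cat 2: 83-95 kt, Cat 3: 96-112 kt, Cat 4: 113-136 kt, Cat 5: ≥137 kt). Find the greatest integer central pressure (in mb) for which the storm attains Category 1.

975 mb

Category 1 begins at V = 64 kt.
Required ΔP = (64/6.31)^(1/0.664) = 10.143^1.506 ≈ 32.76 mb.
P_c ≤ 1008 − 32.76 = 975.24, so the highest integer P_c is 975 mb.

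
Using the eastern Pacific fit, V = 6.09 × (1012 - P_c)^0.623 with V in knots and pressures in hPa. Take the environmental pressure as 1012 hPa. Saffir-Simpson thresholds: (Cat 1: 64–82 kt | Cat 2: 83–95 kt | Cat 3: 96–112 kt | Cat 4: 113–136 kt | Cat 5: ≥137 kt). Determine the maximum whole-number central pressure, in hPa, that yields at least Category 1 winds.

Category 1 begins at V = 64 kt.
Required ΔP = (64/6.09)^(1/0.623) = 10.509^1.605 ≈ 43.63 hPa.
P_c ≤ 1012 − 43.63 = 968.37, so the highest integer P_c is 968 hPa.

968 hPa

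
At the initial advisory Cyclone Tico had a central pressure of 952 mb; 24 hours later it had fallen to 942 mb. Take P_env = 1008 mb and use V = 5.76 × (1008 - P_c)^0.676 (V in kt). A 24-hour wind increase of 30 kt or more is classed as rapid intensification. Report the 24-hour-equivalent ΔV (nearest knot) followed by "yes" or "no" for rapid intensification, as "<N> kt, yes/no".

V₁: ΔP = 56, V ≈ 5.76 × 56^0.676 ≈ 87.54 kt.
V₂: ΔP = 66, V ≈ 5.76 × 66^0.676 ≈ 97.82 kt.
ΔV over 24 h = 10.28 kt → 24 h equivalent = 10.28 × 24/24 ≈ 10.28 kt.
10 kt < 30 kt ⇒ not rapid intensification.

10 kt, no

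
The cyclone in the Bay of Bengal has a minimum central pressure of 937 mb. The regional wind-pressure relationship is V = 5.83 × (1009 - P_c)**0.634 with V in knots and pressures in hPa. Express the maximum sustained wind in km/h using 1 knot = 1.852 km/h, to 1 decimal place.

162.5 km/h

ΔP = 1009 − 937 = 72 mb.
V ≈ 5.83 × 72^0.634 = 5.83 × 15.050 ≈ 87.744 kt.
87.744 × 1.852 ≈ 162.50 km/h → 162.5 km/h.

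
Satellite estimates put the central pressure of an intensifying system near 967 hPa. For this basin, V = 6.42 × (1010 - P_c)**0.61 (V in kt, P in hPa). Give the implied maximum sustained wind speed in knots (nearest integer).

ΔP = 1010 − 967 = 43 hPa.
43^0.61 ≈ 9.918.
V ≈ 6.42 × 9.918 ≈ 63.7 kt.

64 kt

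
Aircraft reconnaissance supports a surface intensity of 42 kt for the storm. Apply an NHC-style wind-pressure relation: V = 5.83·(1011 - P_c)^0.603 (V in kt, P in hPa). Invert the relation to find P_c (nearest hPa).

985 hPa

ΔP = (V / 5.83)^(1/0.603) = (42/5.83)^1.658.
42/5.83 = 7.204; 7.204^1.658 ≈ 26.44 hPa.
P_c = 1011 − 26.44 = 984.56 ≈ 985 hPa.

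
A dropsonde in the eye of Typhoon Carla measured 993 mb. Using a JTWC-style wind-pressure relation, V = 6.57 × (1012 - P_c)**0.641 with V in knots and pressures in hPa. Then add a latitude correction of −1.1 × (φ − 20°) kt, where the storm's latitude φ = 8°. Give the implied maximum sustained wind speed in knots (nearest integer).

57 kt

ΔP = 1012 − 993 = 19 mb.
19^0.641 ≈ 6.602.
V ≈ 6.57 × 6.602 ≈ 43.4 kt.
Latitude correction: −1.1 × (8 − 20) = 13.2 kt.
Corrected V ≈ 56.6 kt → 57 kt.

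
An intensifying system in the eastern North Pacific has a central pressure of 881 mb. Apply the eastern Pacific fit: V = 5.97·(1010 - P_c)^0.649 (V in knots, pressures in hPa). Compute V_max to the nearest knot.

ΔP = 1010 − 881 = 129 mb.
129^0.649 ≈ 23.430.
V ≈ 5.97 × 23.430 ≈ 139.9 kt.

140 kt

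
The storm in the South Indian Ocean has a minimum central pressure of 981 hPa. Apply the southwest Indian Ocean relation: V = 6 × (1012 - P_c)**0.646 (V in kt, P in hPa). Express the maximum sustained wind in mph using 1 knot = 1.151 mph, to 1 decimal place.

ΔP = 1012 − 981 = 31 hPa.
V ≈ 6 × 31^0.646 = 6 × 9.192 ≈ 55.153 kt.
55.153 × 1.151 ≈ 63.48 mph → 63.5 mph.

63.5 mph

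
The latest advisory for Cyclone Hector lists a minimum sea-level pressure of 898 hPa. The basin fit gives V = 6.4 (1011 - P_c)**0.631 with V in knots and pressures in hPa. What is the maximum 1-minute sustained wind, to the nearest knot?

126 kt

ΔP = 1011 − 898 = 113 hPa.
113^0.631 ≈ 19.747.
V ≈ 6.4 × 19.747 ≈ 126.4 kt.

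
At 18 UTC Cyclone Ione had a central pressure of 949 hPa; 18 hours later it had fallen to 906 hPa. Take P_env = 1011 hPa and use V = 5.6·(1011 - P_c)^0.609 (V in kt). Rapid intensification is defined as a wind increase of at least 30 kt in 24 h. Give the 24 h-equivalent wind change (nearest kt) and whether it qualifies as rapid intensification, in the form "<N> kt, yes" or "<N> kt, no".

35 kt, yes

V₁: ΔP = 62, V ≈ 5.6 × 62^0.609 ≈ 69.14 kt.
V₂: ΔP = 105, V ≈ 5.6 × 105^0.609 ≈ 95.30 kt.
ΔV over 18 h = 26.16 kt → 24 h equivalent = 26.16 × 24/18 ≈ 34.88 kt.
35 kt ≥ 30 kt ⇒ rapid intensification.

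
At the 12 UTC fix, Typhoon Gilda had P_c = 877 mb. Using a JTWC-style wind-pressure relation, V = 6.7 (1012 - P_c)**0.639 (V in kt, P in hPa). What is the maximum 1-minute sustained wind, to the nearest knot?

154 kt

ΔP = 1012 − 877 = 135 mb.
135^0.639 ≈ 22.976.
V ≈ 6.7 × 22.976 ≈ 153.9 kt.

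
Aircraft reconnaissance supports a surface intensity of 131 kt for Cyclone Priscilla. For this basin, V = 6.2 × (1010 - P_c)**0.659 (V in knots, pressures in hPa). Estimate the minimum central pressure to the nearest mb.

908 mb

ΔP = (V / 6.2)^(1/0.659) = (131/6.2)^1.517.
131/6.2 = 21.129; 21.129^1.517 ≈ 102.43 mb.
P_c = 1010 − 102.43 = 907.57 ≈ 908 mb.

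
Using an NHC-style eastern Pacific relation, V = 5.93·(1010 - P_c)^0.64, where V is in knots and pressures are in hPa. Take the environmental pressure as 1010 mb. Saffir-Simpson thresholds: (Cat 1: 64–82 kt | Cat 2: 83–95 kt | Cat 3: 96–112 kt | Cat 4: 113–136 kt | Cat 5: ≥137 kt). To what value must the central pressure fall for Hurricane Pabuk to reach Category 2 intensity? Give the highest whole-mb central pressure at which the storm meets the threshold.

Category 2 begins at V = 83 kt.
Required ΔP = (83/5.93)^(1/0.64) = 13.997^1.562 ≈ 61.75 mb.
P_c ≤ 1010 − 61.75 = 948.25, so the highest integer P_c is 948 mb.

948 mb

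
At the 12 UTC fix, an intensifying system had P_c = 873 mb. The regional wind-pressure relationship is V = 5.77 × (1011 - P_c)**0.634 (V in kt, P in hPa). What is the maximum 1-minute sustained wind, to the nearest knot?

ΔP = 1011 − 873 = 138 mb.
138^0.634 ≈ 22.734.
V ≈ 5.77 × 22.734 ≈ 131.2 kt.

131 kt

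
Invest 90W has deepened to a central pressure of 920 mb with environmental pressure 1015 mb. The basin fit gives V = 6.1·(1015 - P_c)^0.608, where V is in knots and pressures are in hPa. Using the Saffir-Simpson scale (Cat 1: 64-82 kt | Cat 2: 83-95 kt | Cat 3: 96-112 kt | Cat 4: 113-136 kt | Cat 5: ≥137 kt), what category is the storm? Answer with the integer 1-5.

ΔP = 1015 − 920 = 95 mb.
V ≈ 6.1 × 95^0.608 = 6.1 × 15.94 ≈ 97 kt.
97 kt falls in the Category 3 band.

3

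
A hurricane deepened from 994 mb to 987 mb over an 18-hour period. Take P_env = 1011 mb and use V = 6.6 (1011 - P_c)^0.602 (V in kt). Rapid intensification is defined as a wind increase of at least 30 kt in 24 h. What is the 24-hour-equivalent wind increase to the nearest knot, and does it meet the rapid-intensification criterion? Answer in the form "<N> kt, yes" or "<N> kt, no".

11 kt, no

V₁: ΔP = 17, V ≈ 6.6 × 17^0.602 ≈ 36.33 kt.
V₂: ΔP = 24, V ≈ 6.6 × 24^0.602 ≈ 44.71 kt.
ΔV over 18 h = 8.38 kt → 24 h equivalent = 8.38 × 24/18 ≈ 11.17 kt.
11 kt < 30 kt ⇒ not rapid intensification.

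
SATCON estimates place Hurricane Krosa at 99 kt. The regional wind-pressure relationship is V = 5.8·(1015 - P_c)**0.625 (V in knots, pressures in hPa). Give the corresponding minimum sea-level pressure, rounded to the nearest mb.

ΔP = (V / 5.8)^(1/0.625) = (99/5.8)^1.600.
99/5.8 = 17.069; 17.069^1.600 ≈ 93.66 mb.
P_c = 1015 − 93.66 = 921.34 ≈ 921 mb.

921 mb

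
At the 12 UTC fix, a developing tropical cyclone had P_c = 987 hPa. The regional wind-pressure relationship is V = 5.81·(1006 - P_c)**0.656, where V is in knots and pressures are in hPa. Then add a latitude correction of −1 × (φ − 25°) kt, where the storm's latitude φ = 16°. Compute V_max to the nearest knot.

49 kt

ΔP = 1006 − 987 = 19 hPa.
19^0.656 ≈ 6.900.
V ≈ 5.81 × 6.900 ≈ 40.1 kt.
Latitude correction: −1 × (16 − 25) = 9 kt.
Corrected V ≈ 49.1 kt → 49 kt.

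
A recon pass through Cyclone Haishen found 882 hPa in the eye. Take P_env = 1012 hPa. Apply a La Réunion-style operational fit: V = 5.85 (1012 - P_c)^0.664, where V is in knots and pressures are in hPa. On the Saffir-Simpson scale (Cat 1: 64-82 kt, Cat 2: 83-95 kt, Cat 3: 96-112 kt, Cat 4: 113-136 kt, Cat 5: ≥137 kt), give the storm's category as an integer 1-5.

ΔP = 1012 − 882 = 130 hPa.
V ≈ 5.85 × 130^0.664 = 5.85 × 25.33 ≈ 148 kt.
148 kt falls in the Category 5 band.

5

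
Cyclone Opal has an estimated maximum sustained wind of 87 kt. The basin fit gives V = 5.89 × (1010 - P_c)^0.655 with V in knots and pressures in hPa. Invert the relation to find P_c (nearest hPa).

949 hPa

ΔP = (V / 5.89)^(1/0.655) = (87/5.89)^1.527.
87/5.89 = 14.771; 14.771^1.527 ≈ 61.00 hPa.
P_c = 1010 − 61.00 = 949.00 ≈ 949 hPa.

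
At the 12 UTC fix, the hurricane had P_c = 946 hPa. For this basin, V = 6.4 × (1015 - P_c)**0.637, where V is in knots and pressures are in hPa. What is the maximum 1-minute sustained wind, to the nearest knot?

95 kt

ΔP = 1015 − 946 = 69 hPa.
69^0.637 ≈ 14.837.
V ≈ 6.4 × 14.837 ≈ 95.0 kt.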